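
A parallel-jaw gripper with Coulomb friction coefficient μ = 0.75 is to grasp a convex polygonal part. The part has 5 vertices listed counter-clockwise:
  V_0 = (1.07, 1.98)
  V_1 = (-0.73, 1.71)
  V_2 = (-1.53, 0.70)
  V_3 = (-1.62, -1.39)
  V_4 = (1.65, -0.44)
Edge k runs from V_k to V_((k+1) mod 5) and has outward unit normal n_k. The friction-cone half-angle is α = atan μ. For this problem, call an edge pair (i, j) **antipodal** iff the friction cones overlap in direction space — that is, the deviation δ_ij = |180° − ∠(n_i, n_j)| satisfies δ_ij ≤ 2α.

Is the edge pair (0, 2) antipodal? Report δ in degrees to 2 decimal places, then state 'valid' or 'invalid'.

δ = 101.00°, invalid

α = atan 0.75 = 36.87°;  2α = 73.74°
edge 0: e_0 = (-1.80, -0.27);  n_0 = (-0.1483, +0.9889)
edge 2: e_2 = (-0.09, -2.09);  n_2 = (-0.9991, +0.0430)
∠(n_0, n_2) = 79.00°
δ = |180° − 79.00°| = 101.00°
101.00° > 2α = 73.74°  →  invalid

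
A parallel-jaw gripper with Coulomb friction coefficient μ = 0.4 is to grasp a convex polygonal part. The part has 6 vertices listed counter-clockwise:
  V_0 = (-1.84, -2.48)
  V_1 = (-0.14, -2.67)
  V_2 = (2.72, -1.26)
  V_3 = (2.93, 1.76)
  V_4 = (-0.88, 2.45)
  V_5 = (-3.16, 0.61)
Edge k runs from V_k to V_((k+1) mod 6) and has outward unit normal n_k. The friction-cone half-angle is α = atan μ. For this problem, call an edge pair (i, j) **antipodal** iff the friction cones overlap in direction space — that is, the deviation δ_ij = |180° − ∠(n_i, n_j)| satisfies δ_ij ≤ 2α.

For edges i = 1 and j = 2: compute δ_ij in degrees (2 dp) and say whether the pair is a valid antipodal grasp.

δ = 120.22°, invalid

α = atan 0.4 = 21.80°;  2α = 43.60°
edge 1: e_1 = (+2.86, +1.41);  n_1 = (+0.4422, -0.8969)
edge 2: e_2 = (+0.21, +3.02);  n_2 = (+0.9976, -0.0694)
∠(n_1, n_2) = 59.78°
δ = |180° − 59.78°| = 120.22°
120.22° > 2α = 43.60°  →  invalid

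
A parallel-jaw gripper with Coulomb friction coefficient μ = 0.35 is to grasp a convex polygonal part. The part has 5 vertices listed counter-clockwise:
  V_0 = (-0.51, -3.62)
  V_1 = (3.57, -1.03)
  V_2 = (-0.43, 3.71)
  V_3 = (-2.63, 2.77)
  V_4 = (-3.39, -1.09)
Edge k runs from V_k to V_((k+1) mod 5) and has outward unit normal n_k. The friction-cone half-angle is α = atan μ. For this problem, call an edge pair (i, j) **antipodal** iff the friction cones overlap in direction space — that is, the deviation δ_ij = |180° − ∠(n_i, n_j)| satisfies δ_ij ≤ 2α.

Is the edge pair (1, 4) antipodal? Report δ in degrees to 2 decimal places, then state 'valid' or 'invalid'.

δ = 8.54°, valid

α = atan 0.35 = 19.29°;  2α = 38.58°
edge 1: e_1 = (-4.00, +4.74);  n_1 = (+0.7642, +0.6449)
edge 4: e_4 = (+2.88, -2.53);  n_4 = (-0.6600, -0.7513)
∠(n_1, n_4) = 171.46°
δ = |180° − 171.46°| = 8.54°
8.54° ≤ 2α = 38.58°  →  valid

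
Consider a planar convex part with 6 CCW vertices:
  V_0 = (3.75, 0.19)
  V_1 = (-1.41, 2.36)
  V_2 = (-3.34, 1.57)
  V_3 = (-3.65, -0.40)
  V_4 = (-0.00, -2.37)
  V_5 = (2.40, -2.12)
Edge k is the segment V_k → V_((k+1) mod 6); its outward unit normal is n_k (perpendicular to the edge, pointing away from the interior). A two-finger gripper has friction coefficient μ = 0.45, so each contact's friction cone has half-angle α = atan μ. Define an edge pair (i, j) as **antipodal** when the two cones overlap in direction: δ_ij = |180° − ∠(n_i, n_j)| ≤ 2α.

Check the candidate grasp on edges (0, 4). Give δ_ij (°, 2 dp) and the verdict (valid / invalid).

δ = 28.76°, valid

α = atan 0.45 = 24.23°;  2α = 48.46°
edge 0: e_0 = (-5.16, +2.17);  n_0 = (+0.3877, +0.9218)
edge 4: e_4 = (+2.40, +0.25);  n_4 = (+0.1036, -0.9946)
∠(n_0, n_4) = 151.24°
δ = |180° − 151.24°| = 28.76°
28.76° ≤ 2α = 48.46°  →  valid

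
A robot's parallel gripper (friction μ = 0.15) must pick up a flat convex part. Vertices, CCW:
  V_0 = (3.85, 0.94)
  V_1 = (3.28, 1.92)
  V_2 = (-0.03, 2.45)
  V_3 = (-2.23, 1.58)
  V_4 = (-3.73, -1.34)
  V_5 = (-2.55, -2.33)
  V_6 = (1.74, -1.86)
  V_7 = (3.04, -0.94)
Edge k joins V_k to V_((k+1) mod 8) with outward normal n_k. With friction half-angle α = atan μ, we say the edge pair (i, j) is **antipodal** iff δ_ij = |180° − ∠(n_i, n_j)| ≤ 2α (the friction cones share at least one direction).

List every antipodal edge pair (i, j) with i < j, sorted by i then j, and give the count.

α = atan 0.15 = 8.53°;  2α = 17.06°
n_0 = (+0.8644, +0.5028)
n_1 = (+0.1581, +0.9874)
n_2 = (-0.3677, +0.9299)
n_3 = (-0.8895, +0.4569)
n_4 = (-0.6427, -0.7661)
n_5 = (+0.1089, -0.9941)
n_6 = (+0.5777, -0.8163)
n_7 = (+0.9184, -0.3957)
  (0,1): δ = 129.28°  ·
  (0,2): δ = 98.61°  ·
  (0,3): δ = 57.37°  ·
  (0,4): δ = 19.82°  ·
  (0,5): δ = 66.07°  ·
  (0,6): δ = 95.10°  ·
  (0,7): δ = 126.51°  ·
  (1,2): δ = 149.33°  ·
  (1,3): δ = 108.09°  ·
  (1,4): δ = 30.90°  ·
  (1,5): δ = 15.35°  ✓
  (1,6): δ = 44.38°  ·
  (1,7): δ = 75.79°  ·
  (2,3): δ = 138.77°  ·
  (2,4): δ = 61.57°  ·
  (2,5): δ = 15.32°  ✓
  (2,6): δ = 13.71°  ✓
  (2,7): δ = 45.11°  ·
  (3,4): δ = 102.81°  ·
  (3,5): δ = 56.56°  ·
  (3,6): δ = 27.52°  ·
  (3,7): δ = 3.88°  ✓
  (4,5): δ = 133.75°  ·
  (4,6): δ = 104.72°  ·
  (4,7): δ = 73.31°  ·
  (5,6): δ = 150.97°  ·
  (5,7): δ = 119.56°  ·
  (6,7): δ = 148.60°  ·
antipodal pairs: 4

count = 4; pairs: (1,5), (2,5), (2,6), (3,7)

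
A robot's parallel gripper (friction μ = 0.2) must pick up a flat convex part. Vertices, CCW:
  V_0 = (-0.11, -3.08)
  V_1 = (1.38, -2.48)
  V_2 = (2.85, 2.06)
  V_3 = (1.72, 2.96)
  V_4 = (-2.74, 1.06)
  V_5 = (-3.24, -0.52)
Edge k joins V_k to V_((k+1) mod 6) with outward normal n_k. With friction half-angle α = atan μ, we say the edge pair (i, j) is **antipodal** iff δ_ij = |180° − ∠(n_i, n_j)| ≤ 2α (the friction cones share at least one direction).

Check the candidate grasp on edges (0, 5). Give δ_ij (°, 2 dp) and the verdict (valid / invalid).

α = atan 0.2 = 11.31°;  2α = 22.62°
edge 0: e_0 = (+1.49, +0.60);  n_0 = (+0.3735, -0.9276)
edge 5: e_5 = (+3.13, -2.56);  n_5 = (-0.6331, -0.7741)
∠(n_0, n_5) = 61.21°
δ = |180° − 61.21°| = 118.79°
118.79° > 2α = 22.62°  →  invalid

δ = 118.79°, invalid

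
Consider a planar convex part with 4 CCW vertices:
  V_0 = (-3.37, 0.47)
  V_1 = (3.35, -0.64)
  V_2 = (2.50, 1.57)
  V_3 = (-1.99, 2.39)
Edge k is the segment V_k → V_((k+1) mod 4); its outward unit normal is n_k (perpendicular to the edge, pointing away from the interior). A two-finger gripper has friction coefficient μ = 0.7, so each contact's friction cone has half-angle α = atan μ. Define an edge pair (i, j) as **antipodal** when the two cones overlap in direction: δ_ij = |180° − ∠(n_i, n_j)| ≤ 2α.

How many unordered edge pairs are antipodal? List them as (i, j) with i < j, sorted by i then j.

count = 4; pairs: (0,1), (0,2), (0,3), (1,3)

α = atan 0.7 = 34.99°;  2α = 69.98°
n_0 = (-0.1630, -0.9866)
n_1 = (+0.9333, +0.3590)
n_2 = (+0.1797, +0.9837)
n_3 = (-0.8120, +0.5836)
  (0,1): δ = 59.58°  ✓
  (0,2): δ = 0.97°  ✓
  (0,3): δ = 63.67°  ✓
  (1,2): δ = 121.39°  ·
  (1,3): δ = 56.74°  ✓
  (2,3): δ = 115.36°  ·
antipodal pairs: 4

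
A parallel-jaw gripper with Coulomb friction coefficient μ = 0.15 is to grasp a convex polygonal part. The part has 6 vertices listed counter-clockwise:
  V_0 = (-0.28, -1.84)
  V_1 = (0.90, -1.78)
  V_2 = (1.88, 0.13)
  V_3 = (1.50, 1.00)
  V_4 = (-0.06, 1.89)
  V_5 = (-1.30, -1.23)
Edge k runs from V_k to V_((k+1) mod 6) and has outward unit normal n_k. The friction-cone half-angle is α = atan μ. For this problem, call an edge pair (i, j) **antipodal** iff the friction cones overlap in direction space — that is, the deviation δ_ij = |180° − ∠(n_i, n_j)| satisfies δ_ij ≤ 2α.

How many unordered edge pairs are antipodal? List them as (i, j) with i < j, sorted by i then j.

α = atan 0.15 = 8.53°;  2α = 17.06°
n_0 = (+0.0508, -0.9987)
n_1 = (+0.8897, -0.4565)
n_2 = (+0.9164, +0.4003)
n_3 = (+0.4955, +0.8686)
n_4 = (-0.9293, +0.3693)
n_5 = (-0.5133, -0.8582)
  (0,1): δ = 120.07°  ·
  (0,2): δ = 69.32°  ·
  (0,3): δ = 32.62°  ·
  (0,4): δ = 65.41°  ·
  (0,5): δ = 146.21°  ·
  (1,2): δ = 129.24°  ·
  (1,3): δ = 92.54°  ·
  (1,4): δ = 5.49°  ✓
  (1,5): δ = 86.28°  ·
  (2,3): δ = 143.30°  ·
  (2,4): δ = 45.27°  ·
  (2,5): δ = 35.52°  ·
  (3,4): δ = 81.97°  ·
  (3,5): δ = 1.18°  ✓
  (4,5): δ = 99.21°  ·
antipodal pairs: 2

count = 2; pairs: (1,4), (3,5)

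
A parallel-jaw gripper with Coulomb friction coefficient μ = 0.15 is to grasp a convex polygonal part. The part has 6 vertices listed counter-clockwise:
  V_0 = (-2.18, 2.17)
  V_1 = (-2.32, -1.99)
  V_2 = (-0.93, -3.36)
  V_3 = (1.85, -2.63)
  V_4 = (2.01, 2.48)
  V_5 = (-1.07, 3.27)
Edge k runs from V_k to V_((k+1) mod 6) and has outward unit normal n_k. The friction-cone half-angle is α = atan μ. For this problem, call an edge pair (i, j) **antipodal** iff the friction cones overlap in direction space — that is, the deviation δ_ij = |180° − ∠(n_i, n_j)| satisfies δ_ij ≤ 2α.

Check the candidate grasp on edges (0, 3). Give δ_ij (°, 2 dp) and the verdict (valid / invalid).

α = atan 0.15 = 8.53°;  2α = 17.06°
edge 0: e_0 = (-0.14, -4.16);  n_0 = (-0.9994, +0.0336)
edge 3: e_3 = (+0.16, +5.11);  n_3 = (+0.9995, -0.0313)
∠(n_0, n_3) = 179.87°
δ = |180° − 179.87°| = 0.13°
0.13° ≤ 2α = 17.06°  →  valid

δ = 0.13°, valid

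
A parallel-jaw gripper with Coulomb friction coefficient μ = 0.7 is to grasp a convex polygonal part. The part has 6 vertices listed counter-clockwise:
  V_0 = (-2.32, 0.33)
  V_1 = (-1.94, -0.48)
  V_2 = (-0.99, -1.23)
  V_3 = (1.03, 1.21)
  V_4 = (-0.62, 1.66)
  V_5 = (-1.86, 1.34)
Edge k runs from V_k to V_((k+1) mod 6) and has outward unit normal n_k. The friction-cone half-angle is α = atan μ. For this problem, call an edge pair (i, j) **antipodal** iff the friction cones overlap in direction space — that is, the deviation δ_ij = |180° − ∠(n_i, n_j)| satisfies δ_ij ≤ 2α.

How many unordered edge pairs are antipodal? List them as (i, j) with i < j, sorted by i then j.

α = atan 0.7 = 34.99°;  2α = 69.98°
n_0 = (-0.9053, -0.4247)
n_1 = (-0.6196, -0.7849)
n_2 = (+0.7703, -0.6377)
n_3 = (+0.2631, +0.9648)
n_4 = (-0.2499, +0.9683)
n_5 = (-0.9101, +0.4145)
  (0,1): δ = 153.42°  ·
  (0,2): δ = 64.75°  ✓
  (0,3): δ = 49.61°  ✓
  (0,4): δ = 79.34°  ·
  (0,5): δ = 130.38°  ·
  (1,2): δ = 91.33°  ·
  (1,3): δ = 23.04°  ✓
  (1,4): δ = 52.76°  ✓
  (1,5): δ = 103.80°  ·
  (2,3): δ = 65.63°  ✓
  (2,4): δ = 35.91°  ✓
  (2,5): δ = 15.13°  ✓
  (3,4): δ = 150.27°  ·
  (3,5): δ = 99.23°  ·
  (4,5): δ = 128.96°  ·
antipodal pairs: 7

count = 7; pairs: (0,2), (0,3), (1,3), (1,4), (2,3), (2,4), (2,5)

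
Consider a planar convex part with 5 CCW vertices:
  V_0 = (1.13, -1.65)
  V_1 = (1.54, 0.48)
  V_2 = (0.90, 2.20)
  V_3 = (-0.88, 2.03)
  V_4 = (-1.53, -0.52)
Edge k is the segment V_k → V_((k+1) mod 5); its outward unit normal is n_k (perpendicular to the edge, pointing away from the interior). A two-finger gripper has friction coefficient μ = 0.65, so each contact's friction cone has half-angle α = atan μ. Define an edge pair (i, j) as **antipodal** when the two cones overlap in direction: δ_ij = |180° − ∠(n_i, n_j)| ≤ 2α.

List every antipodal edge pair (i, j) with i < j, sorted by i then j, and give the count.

count = 4; pairs: (0,3), (1,3), (1,4), (2,4)

α = atan 0.65 = 33.02°;  2α = 66.05°
n_0 = (+0.9820, -0.1890)
n_1 = (+0.9372, +0.3487)
n_2 = (-0.0951, +0.9955)
n_3 = (-0.9690, +0.2470)
n_4 = (-0.3910, -0.9204)
  (0,1): δ = 148.69°  ·
  (0,2): δ = 73.65°  ·
  (0,3): δ = 3.40°  ✓
  (0,4): δ = 77.88°  ·
  (1,2): δ = 104.95°  ·
  (1,3): δ = 34.71°  ✓
  (1,4): δ = 46.57°  ✓
  (2,3): δ = 109.76°  ·
  (2,4): δ = 28.47°  ✓
  (3,4): δ = 98.72°  ·
antipodal pairs: 4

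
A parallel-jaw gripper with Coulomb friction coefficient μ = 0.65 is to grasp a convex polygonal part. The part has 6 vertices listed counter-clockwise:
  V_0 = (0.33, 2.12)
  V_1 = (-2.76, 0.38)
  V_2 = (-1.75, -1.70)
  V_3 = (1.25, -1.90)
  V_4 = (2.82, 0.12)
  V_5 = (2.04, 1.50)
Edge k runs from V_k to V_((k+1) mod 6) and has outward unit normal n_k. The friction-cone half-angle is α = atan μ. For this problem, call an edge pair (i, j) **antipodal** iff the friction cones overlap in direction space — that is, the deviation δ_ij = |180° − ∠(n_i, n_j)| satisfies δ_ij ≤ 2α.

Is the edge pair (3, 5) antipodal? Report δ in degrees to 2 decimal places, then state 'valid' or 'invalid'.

α = atan 0.65 = 33.02°;  2α = 66.05°
edge 3: e_3 = (+1.57, +2.02);  n_3 = (+0.7896, -0.6137)
edge 5: e_5 = (-1.71, +0.62);  n_5 = (+0.3409, +0.9401)
∠(n_3, n_5) = 107.93°
δ = |180° − 107.93°| = 72.07°
72.07° > 2α = 66.05°  →  invalid

δ = 72.07°, invalid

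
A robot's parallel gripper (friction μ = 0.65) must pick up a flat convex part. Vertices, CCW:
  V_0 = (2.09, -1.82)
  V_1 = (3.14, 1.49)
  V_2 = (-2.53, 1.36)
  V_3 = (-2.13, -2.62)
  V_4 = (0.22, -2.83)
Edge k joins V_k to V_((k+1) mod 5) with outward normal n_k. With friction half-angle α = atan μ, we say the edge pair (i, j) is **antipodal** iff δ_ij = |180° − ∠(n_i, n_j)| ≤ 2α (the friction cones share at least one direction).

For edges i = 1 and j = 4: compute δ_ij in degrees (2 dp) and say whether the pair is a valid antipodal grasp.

δ = 27.06°, valid

α = atan 0.65 = 33.02°;  2α = 66.05°
edge 1: e_1 = (-5.67, -0.13);  n_1 = (-0.0229, +0.9997)
edge 4: e_4 = (+1.87, +1.01);  n_4 = (+0.4752, -0.8799)
∠(n_1, n_4) = 152.94°
δ = |180° − 152.94°| = 27.06°
27.06° ≤ 2α = 66.05°  →  valid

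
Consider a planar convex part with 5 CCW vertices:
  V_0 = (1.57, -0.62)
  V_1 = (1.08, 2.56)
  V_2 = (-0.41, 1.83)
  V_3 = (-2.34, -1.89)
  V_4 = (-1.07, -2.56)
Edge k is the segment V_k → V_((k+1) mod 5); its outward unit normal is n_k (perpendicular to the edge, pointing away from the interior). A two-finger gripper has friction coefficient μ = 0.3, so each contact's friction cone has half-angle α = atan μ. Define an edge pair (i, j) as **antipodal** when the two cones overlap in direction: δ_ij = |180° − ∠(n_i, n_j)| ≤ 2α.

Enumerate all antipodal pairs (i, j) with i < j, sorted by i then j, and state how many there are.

α = atan 0.3 = 16.70°;  2α = 33.40°
n_0 = (+0.9883, +0.1523)
n_1 = (-0.4400, +0.8980)
n_2 = (-0.8876, +0.4605)
n_3 = (-0.4666, -0.8845)
n_4 = (+0.5922, -0.8058)
  (0,1): δ = 72.66°  ·
  (0,2): δ = 36.18°  ·
  (0,3): δ = 53.43°  ·
  (0,4): δ = 117.55°  ·
  (1,2): δ = 143.52°  ·
  (1,3): δ = 53.92°  ·
  (1,4): δ = 10.21°  ✓
  (2,3): δ = 90.39°  ·
  (2,4): δ = 26.27°  ✓
  (3,4): δ = 115.88°  ·
antipodal pairs: 2

count = 2; pairs: (1,4), (2,4)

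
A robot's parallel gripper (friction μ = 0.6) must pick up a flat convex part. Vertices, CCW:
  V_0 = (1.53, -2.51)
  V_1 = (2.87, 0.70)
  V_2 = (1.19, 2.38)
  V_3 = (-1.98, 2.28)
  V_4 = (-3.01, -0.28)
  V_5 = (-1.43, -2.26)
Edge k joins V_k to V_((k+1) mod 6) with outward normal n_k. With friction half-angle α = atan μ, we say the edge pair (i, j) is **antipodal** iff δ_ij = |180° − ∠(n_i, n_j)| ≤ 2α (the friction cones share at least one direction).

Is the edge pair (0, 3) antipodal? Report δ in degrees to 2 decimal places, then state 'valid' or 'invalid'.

α = atan 0.6 = 30.96°;  2α = 61.93°
edge 0: e_0 = (+1.34, +3.21);  n_0 = (+0.9228, -0.3852)
edge 3: e_3 = (-1.03, -2.56);  n_3 = (-0.9277, +0.3733)
∠(n_0, n_3) = 179.26°
δ = |180° − 179.26°| = 0.74°
0.74° ≤ 2α = 61.93°  →  valid

δ = 0.74°, valid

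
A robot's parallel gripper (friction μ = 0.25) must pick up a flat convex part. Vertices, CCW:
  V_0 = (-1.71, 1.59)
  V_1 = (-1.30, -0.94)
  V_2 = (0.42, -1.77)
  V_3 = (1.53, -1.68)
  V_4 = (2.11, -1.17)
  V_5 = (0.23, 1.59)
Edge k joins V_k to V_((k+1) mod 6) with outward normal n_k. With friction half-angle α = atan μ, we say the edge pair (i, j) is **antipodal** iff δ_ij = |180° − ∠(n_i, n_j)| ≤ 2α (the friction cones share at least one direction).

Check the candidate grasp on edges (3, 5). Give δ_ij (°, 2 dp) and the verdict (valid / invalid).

α = atan 0.25 = 14.04°;  2α = 28.07°
edge 3: e_3 = (+0.58, +0.51);  n_3 = (+0.6603, -0.7510)
edge 5: e_5 = (-1.94, +0.00);  n_5 = (+0.0000, +1.0000)
∠(n_3, n_5) = 138.67°
δ = |180° − 138.67°| = 41.33°
41.33° > 2α = 28.07°  →  invalid

δ = 41.33°, invalid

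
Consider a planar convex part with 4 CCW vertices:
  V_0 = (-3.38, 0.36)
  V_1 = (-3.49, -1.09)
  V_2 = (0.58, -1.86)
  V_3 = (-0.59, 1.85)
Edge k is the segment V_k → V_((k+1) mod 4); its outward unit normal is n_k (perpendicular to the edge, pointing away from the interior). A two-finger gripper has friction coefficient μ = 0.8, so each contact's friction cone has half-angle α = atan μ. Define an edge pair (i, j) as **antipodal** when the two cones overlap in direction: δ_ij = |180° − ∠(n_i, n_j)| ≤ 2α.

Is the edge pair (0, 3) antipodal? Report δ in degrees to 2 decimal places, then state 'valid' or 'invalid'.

α = atan 0.8 = 38.66°;  2α = 77.32°
edge 0: e_0 = (-0.11, -1.45);  n_0 = (-0.9971, +0.0756)
edge 3: e_3 = (-2.79, -1.49);  n_3 = (-0.4711, +0.8821)
∠(n_0, n_3) = 57.56°
δ = |180° − 57.56°| = 122.44°
122.44° > 2α = 77.32°  →  invalid

δ = 122.44°, invalid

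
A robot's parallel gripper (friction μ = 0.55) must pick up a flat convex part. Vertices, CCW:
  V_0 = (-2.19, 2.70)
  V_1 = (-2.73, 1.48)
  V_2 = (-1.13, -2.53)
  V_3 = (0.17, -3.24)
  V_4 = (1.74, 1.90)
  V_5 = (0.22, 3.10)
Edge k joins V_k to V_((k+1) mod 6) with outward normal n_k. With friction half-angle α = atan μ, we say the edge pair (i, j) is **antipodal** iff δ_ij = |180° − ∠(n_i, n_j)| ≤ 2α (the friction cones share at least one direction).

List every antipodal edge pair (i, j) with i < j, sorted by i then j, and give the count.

α = atan 0.55 = 28.81°;  2α = 57.62°
n_0 = (-0.9144, +0.4047)
n_1 = (-0.9288, -0.3706)
n_2 = (-0.4793, -0.8776)
n_3 = (+0.9564, -0.2921)
n_4 = (+0.6196, +0.7849)
n_5 = (-0.1637, +0.9865)
  (0,1): δ = 134.37°  ·
  (0,2): δ = 94.77°  ·
  (0,3): δ = 6.89°  ✓
  (0,4): δ = 75.59°  ·
  (0,5): δ = 123.30°  ·
  (1,2): δ = 140.39°  ·
  (1,3): δ = 38.74°  ✓
  (1,4): δ = 29.96°  ✓
  (1,5): δ = 77.67°  ·
  (2,3): δ = 78.34°  ·
  (2,4): δ = 9.65°  ✓
  (2,5): δ = 38.07°  ✓
  (3,4): δ = 111.31°  ·
  (3,5): δ = 63.59°  ·
  (4,5): δ = 132.29°  ·
antipodal pairs: 5

count = 5; pairs: (0,3), (1,3), (1,4), (2,4), (2,5)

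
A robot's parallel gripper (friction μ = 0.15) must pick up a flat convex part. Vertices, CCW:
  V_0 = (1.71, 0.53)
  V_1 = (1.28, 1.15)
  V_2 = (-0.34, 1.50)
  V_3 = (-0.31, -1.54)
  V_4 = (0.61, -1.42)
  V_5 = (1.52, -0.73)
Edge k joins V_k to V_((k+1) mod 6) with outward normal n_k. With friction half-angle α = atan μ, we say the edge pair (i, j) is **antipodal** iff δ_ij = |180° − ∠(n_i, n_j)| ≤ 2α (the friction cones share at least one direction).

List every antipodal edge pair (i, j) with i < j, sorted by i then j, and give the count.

count = 1; pairs: (2,5)

α = atan 0.15 = 8.53°;  2α = 17.06°
n_0 = (+0.8217, +0.5699)
n_1 = (+0.2112, +0.9774)
n_2 = (-1.0000, -0.0099)
n_3 = (+0.1293, -0.9916)
n_4 = (+0.6042, -0.7968)
n_5 = (+0.9888, -0.1491)
  (0,1): δ = 136.93°  ·
  (0,2): δ = 34.18°  ·
  (0,3): δ = 62.69°  ·
  (0,4): δ = 92.43°  ·
  (0,5): δ = 136.68°  ·
  (1,2): δ = 77.24°  ·
  (1,3): δ = 19.62°  ·
  (1,4): δ = 49.36°  ·
  (1,5): δ = 93.62°  ·
  (2,3): δ = 83.13°  ·
  (2,4): δ = 53.39°  ·
  (2,5): δ = 9.14°  ✓
  (3,4): δ = 150.26°  ·
  (3,5): δ = 106.01°  ·
  (4,5): δ = 135.75°  ·
antipodal pairs: 1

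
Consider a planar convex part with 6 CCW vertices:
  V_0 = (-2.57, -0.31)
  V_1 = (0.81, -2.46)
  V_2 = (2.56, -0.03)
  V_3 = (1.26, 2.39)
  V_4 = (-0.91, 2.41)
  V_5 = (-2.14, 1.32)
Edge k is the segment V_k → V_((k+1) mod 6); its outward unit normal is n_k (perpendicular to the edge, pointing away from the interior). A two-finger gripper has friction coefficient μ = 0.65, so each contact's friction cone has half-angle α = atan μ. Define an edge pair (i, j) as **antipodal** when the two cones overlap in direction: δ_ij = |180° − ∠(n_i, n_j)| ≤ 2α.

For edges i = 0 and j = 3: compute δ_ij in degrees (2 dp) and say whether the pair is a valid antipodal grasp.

δ = 31.93°, valid

α = atan 0.65 = 33.02°;  2α = 66.05°
edge 0: e_0 = (+3.38, -2.15);  n_0 = (-0.5367, -0.8438)
edge 3: e_3 = (-2.17, +0.02);  n_3 = (+0.0092, +1.0000)
∠(n_0, n_3) = 148.07°
δ = |180° − 148.07°| = 31.93°
31.93° ≤ 2α = 66.05°  →  valid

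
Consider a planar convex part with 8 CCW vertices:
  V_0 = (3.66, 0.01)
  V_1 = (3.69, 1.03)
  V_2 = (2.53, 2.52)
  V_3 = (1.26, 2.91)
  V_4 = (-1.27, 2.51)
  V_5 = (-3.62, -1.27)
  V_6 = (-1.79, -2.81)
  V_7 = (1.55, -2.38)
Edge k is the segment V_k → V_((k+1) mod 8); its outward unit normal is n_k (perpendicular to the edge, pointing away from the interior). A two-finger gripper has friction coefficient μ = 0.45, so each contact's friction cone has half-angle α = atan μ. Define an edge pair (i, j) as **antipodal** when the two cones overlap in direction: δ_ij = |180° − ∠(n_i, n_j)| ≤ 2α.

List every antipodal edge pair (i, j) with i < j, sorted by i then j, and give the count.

count = 7; pairs: (0,4), (1,5), (2,5), (2,6), (3,6), (3,7), (4,7)

α = atan 0.45 = 24.23°;  2α = 48.46°
n_0 = (+0.9996, -0.0294)
n_1 = (+0.7891, +0.6143)
n_2 = (+0.2936, +0.9559)
n_3 = (-0.1562, +0.9877)
n_4 = (-0.8493, +0.5280)
n_5 = (-0.6439, -0.7651)
n_6 = (+0.1277, -0.9918)
n_7 = (+0.7497, -0.6618)
  (0,1): δ = 140.41°  ·
  (0,2): δ = 105.39°  ·
  (0,3): δ = 79.33°  ·
  (0,4): δ = 30.18°  ✓
  (0,5): δ = 51.60°  ·
  (0,6): δ = 99.02°  ·
  (0,7): δ = 140.25°  ·
  (1,2): δ = 144.97°  ·
  (1,3): δ = 118.92°  ·
  (1,4): δ = 69.77°  ·
  (1,5): δ = 12.02°  ✓
  (1,6): δ = 59.43°  ·
  (1,7): δ = 100.66°  ·
  (2,3): δ = 153.94°  ·
  (2,4): δ = 104.80°  ·
  (2,5): δ = 23.01°  ✓
  (2,6): δ = 24.41°  ✓
  (2,7): δ = 65.63°  ·
  (3,4): δ = 130.85°  ·
  (3,5): δ = 49.07°  ·
  (3,6): δ = 1.65°  ✓
  (3,7): δ = 39.58°  ✓
  (4,5): δ = 98.21°  ·
  (4,6): δ = 50.80°  ·
  (4,7): δ = 9.57°  ✓
  (5,6): δ = 132.58°  ·
  (5,7): δ = 91.36°  ·
  (6,7): δ = 138.78°  ·
antipodal pairs: 7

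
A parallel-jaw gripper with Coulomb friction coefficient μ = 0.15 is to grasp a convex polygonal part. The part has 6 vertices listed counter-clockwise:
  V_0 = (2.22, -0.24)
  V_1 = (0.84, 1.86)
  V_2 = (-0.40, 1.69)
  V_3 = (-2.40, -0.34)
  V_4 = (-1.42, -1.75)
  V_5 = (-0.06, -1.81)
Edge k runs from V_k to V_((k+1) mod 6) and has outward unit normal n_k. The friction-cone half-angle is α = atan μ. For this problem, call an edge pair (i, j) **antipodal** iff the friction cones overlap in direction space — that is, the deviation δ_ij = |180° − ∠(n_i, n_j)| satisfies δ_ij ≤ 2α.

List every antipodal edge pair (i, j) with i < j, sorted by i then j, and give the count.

count = 3; pairs: (0,3), (1,4), (2,5)

α = atan 0.15 = 8.53°;  2α = 17.06°
n_0 = (+0.8357, +0.5492)
n_1 = (-0.1358, +0.9907)
n_2 = (-0.7124, +0.7018)
n_3 = (-0.8211, -0.5707)
n_4 = (-0.0441, -0.9990)
n_5 = (+0.5671, -0.8236)
  (0,1): δ = 115.50°  ·
  (0,2): δ = 77.88°  ·
  (0,3): δ = 1.49°  ✓
  (0,4): δ = 54.16°  ·
  (0,5): δ = 91.24°  ·
  (1,2): δ = 142.38°  ·
  (1,3): δ = 63.01°  ·
  (1,4): δ = 10.33°  ✓
  (1,5): δ = 26.74°  ·
  (2,3): δ = 100.63°  ·
  (2,4): δ = 47.95°  ·
  (2,5): δ = 10.88°  ✓
  (3,4): δ = 127.33°  ·
  (3,5): δ = 90.25°  ·
  (4,5): δ = 142.92°  ·
antipodal pairs: 3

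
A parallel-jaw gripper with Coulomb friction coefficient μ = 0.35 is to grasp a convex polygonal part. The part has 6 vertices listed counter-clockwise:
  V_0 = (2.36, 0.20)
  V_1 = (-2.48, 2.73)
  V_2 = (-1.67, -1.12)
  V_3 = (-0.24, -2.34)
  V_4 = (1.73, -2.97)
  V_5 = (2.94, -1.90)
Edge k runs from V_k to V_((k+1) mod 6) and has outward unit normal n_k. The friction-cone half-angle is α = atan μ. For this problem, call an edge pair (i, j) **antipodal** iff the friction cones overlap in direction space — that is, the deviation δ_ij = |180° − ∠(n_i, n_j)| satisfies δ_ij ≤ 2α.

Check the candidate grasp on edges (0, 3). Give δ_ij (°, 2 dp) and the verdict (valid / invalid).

α = atan 0.35 = 19.29°;  2α = 38.58°
edge 0: e_0 = (-4.84, +2.53);  n_0 = (+0.4633, +0.8862)
edge 3: e_3 = (+1.97, -0.63);  n_3 = (-0.3046, -0.9525)
∠(n_0, n_3) = 170.14°
δ = |180° − 170.14°| = 9.86°
9.86° ≤ 2α = 38.58°  →  valid

δ = 9.86°, valid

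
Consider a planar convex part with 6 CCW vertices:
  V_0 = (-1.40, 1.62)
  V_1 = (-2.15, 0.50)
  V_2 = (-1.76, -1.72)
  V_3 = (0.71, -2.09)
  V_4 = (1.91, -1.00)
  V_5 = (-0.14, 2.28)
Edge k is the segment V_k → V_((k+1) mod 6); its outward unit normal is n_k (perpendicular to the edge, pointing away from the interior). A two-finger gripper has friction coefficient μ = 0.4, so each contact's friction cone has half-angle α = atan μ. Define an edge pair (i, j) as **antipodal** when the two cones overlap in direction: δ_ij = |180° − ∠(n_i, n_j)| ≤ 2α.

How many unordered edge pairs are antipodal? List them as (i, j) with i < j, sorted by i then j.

count = 4; pairs: (0,3), (1,4), (2,5), (3,5)

α = atan 0.4 = 21.80°;  2α = 43.60°
n_0 = (-0.8309, +0.5564)
n_1 = (-0.9849, -0.1730)
n_2 = (-0.1481, -0.9890)
n_3 = (+0.6724, -0.7402)
n_4 = (+0.8480, +0.5300)
n_5 = (-0.4640, +0.8858)
  (0,1): δ = 136.23°  ·
  (0,2): δ = 64.71°  ·
  (0,3): δ = 13.94°  ✓
  (0,4): δ = 65.81°  ·
  (0,5): δ = 151.45°  ·
  (1,2): δ = 108.48°  ·
  (1,3): δ = 57.71°  ·
  (1,4): δ = 22.04°  ✓
  (1,5): δ = 107.68°  ·
  (2,3): δ = 129.23°  ·
  (2,4): δ = 49.48°  ·
  (2,5): δ = 36.17°  ✓
  (3,4): δ = 100.24°  ·
  (3,5): δ = 14.60°  ✓
  (4,5): δ = 94.36°  ·
antipodal pairs: 4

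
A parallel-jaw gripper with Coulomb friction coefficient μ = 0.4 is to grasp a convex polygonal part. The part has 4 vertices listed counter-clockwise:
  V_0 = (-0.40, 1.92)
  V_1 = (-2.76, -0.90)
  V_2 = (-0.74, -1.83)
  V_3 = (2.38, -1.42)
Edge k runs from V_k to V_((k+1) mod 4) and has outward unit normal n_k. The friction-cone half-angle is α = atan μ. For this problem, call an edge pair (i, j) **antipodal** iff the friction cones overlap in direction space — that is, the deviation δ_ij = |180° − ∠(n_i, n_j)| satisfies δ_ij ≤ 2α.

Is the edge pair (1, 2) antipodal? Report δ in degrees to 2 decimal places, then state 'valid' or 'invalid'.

α = atan 0.4 = 21.80°;  2α = 43.60°
edge 1: e_1 = (+2.02, -0.93);  n_1 = (-0.4182, -0.9084)
edge 2: e_2 = (+3.12, +0.41);  n_2 = (+0.1303, -0.9915)
∠(n_1, n_2) = 32.21°
δ = |180° − 32.21°| = 147.79°
147.79° > 2α = 43.60°  →  invalid

δ = 147.79°, invalid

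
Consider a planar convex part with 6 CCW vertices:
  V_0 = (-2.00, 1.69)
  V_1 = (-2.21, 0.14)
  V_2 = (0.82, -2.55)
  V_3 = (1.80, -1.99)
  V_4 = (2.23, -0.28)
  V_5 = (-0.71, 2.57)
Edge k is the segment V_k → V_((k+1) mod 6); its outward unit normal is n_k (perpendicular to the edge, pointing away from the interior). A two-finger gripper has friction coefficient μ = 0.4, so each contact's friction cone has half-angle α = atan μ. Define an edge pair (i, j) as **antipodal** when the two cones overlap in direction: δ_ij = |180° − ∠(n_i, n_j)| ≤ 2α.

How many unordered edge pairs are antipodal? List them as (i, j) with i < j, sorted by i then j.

count = 4; pairs: (0,3), (1,4), (2,5), (3,5)

α = atan 0.4 = 21.80°;  2α = 43.60°
n_0 = (-0.9909, +0.1343)
n_1 = (-0.6639, -0.7478)
n_2 = (+0.4961, -0.8682)
n_3 = (+0.9698, -0.2439)
n_4 = (+0.6960, +0.7180)
n_5 = (-0.5635, +0.8261)
  (0,1): δ = 123.88°  ·
  (0,2): δ = 52.54°  ·
  (0,3): δ = 6.40°  ✓
  (0,4): δ = 53.61°  ·
  (0,5): δ = 132.02°  ·
  (1,2): δ = 108.66°  ·
  (1,3): δ = 62.52°  ·
  (1,4): δ = 2.51°  ✓
  (1,5): δ = 75.90°  ·
  (2,3): δ = 133.86°  ·
  (2,4): δ = 73.85°  ·
  (2,5): δ = 4.56°  ✓
  (3,4): δ = 119.99°  ·
  (3,5): δ = 41.58°  ✓
  (4,5): δ = 101.59°  ·
antipodal pairs: 4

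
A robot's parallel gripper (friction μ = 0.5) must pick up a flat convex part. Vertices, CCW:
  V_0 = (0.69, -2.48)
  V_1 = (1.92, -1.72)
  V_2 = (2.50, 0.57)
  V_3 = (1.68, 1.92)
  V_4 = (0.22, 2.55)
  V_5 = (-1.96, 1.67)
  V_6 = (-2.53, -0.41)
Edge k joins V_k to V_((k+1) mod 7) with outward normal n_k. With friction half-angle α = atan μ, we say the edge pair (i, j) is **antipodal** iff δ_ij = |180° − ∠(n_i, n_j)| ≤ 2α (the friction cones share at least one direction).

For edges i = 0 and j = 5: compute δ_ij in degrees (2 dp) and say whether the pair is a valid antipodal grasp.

δ = 42.96°, valid

α = atan 0.5 = 26.57°;  2α = 53.13°
edge 0: e_0 = (+1.23, +0.76);  n_0 = (+0.5256, -0.8507)
edge 5: e_5 = (-0.57, -2.08);  n_5 = (-0.9644, +0.2643)
∠(n_0, n_5) = 137.04°
δ = |180° − 137.04°| = 42.96°
42.96° ≤ 2α = 53.13°  →  valid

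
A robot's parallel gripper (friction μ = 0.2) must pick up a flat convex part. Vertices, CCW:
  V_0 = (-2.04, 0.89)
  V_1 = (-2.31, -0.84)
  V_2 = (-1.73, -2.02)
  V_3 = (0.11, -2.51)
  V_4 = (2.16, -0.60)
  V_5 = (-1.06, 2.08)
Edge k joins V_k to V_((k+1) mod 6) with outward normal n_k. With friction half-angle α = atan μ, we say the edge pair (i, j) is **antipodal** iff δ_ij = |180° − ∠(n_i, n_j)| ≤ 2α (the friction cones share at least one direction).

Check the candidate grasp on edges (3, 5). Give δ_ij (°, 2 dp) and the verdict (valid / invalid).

α = atan 0.2 = 11.31°;  2α = 22.62°
edge 3: e_3 = (+2.05, +1.91);  n_3 = (+0.6817, -0.7316)
edge 5: e_5 = (-0.98, -1.19);  n_5 = (-0.7719, +0.6357)
∠(n_3, n_5) = 172.45°
δ = |180° − 172.45°| = 7.55°
7.55° ≤ 2α = 22.62°  →  valid

δ = 7.55°, valid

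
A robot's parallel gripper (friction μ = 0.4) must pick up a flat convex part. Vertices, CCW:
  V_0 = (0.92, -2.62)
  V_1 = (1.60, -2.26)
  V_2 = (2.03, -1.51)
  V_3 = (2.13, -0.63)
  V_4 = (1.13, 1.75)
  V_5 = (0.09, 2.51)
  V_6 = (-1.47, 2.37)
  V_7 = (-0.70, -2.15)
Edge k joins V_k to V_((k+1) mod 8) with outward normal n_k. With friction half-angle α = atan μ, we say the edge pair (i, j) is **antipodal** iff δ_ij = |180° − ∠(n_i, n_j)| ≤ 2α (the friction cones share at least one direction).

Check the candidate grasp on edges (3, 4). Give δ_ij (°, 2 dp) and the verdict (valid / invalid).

α = atan 0.4 = 21.80°;  2α = 43.60°
edge 3: e_3 = (-1.00, +2.38);  n_3 = (+0.9219, +0.3874)
edge 4: e_4 = (-1.04, +0.76);  n_4 = (+0.5900, +0.8074)
∠(n_3, n_4) = 31.05°
δ = |180° − 31.05°| = 148.95°
148.95° > 2α = 43.60°  →  invalid

δ = 148.95°, invalid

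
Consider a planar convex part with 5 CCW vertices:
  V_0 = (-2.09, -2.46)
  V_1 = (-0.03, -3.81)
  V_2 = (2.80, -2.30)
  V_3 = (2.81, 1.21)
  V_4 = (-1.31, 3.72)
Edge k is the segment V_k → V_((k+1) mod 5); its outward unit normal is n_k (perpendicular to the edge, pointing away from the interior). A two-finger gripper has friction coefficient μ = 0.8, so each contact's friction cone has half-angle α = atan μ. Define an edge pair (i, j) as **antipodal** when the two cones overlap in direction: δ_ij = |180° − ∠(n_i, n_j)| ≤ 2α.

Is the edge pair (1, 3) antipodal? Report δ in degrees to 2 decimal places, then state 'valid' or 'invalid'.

α = atan 0.8 = 38.66°;  2α = 77.32°
edge 1: e_1 = (+2.83, +1.51);  n_1 = (+0.4708, -0.8823)
edge 3: e_3 = (-4.12, +2.51);  n_3 = (+0.5203, +0.8540)
∠(n_1, n_3) = 120.57°
δ = |180° − 120.57°| = 59.43°
59.43° ≤ 2α = 77.32°  →  valid

δ = 59.43°, valid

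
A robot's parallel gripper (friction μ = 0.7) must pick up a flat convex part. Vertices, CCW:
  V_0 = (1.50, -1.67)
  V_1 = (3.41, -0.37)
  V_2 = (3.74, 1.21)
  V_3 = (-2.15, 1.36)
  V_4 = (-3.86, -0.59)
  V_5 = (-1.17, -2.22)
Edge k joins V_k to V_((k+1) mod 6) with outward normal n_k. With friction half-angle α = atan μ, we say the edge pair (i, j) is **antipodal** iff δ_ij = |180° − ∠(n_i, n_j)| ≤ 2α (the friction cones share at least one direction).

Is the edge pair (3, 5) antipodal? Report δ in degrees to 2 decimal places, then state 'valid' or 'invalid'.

δ = 37.11°, valid

α = atan 0.7 = 34.99°;  2α = 69.98°
edge 3: e_3 = (-1.71, -1.95);  n_3 = (-0.7519, +0.6593)
edge 5: e_5 = (+2.67, +0.55);  n_5 = (+0.2018, -0.9794)
∠(n_3, n_5) = 142.89°
δ = |180° − 142.89°| = 37.11°
37.11° ≤ 2α = 69.98°  →  valid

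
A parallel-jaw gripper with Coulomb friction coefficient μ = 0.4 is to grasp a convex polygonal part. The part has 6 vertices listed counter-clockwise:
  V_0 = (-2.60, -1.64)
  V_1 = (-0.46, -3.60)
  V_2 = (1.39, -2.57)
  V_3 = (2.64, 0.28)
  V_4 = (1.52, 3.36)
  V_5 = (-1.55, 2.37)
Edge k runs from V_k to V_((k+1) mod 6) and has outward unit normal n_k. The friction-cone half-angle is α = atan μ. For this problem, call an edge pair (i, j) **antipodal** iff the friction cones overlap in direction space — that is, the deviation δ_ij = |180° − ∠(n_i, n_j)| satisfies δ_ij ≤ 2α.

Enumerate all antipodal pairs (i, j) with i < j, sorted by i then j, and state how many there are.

count = 4; pairs: (0,3), (1,4), (2,5), (3,5)

α = atan 0.4 = 21.80°;  2α = 43.60°
n_0 = (-0.6754, -0.7374)
n_1 = (+0.4864, -0.8737)
n_2 = (+0.9158, -0.4017)
n_3 = (+0.9398, +0.3417)
n_4 = (-0.3069, +0.9517)
n_5 = (-0.9674, +0.2533)
  (0,1): δ = 108.41°  ·
  (0,2): δ = 71.20°  ·
  (0,3): δ = 27.53°  ✓
  (0,4): δ = 60.36°  ·
  (0,5): δ = 117.81°  ·
  (1,2): δ = 142.79°  ·
  (1,3): δ = 99.12°  ·
  (1,4): δ = 11.23°  ✓
  (1,5): δ = 46.22°  ·
  (2,3): δ = 136.33°  ·
  (2,4): δ = 48.44°  ·
  (2,5): δ = 9.01°  ✓
  (3,4): δ = 92.11°  ·
  (3,5): δ = 34.66°  ✓
  (4,5): δ = 122.55°  ·
antipodal pairs: 4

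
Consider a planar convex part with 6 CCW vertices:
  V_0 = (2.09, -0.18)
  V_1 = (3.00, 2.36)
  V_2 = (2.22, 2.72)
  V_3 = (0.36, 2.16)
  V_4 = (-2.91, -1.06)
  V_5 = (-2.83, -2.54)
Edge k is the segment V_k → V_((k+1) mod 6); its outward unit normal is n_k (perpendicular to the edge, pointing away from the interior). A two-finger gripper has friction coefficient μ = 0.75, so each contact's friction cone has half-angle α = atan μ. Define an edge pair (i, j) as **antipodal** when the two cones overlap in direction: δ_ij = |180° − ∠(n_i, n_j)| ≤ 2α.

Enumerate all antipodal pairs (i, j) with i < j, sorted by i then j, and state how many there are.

count = 8; pairs: (0,2), (0,3), (0,4), (1,4), (1,5), (2,5), (3,5), (4,5)

α = atan 0.75 = 36.87°;  2α = 73.74°
n_0 = (+0.9414, -0.3373)
n_1 = (+0.4191, +0.9080)
n_2 = (-0.2883, +0.9575)
n_3 = (-0.7016, +0.7125)
n_4 = (-0.9985, -0.0540)
n_5 = (+0.4325, -0.9016)
  (0,1): δ = 95.06°  ·
  (0,2): δ = 53.53°  ✓
  (0,3): δ = 25.73°  ✓
  (0,4): δ = 22.81°  ✓
  (0,5): δ = 135.34°  ·
  (1,2): δ = 138.47°  ·
  (1,3): δ = 110.67°  ·
  (1,4): δ = 62.13°  ✓
  (1,5): δ = 50.40°  ✓
  (2,3): δ = 152.20°  ·
  (2,4): δ = 103.66°  ·
  (2,5): δ = 8.87°  ✓
  (3,4): δ = 131.46°  ·
  (3,5): δ = 18.93°  ✓
  (4,5): δ = 67.47°  ✓
antipodal pairs: 8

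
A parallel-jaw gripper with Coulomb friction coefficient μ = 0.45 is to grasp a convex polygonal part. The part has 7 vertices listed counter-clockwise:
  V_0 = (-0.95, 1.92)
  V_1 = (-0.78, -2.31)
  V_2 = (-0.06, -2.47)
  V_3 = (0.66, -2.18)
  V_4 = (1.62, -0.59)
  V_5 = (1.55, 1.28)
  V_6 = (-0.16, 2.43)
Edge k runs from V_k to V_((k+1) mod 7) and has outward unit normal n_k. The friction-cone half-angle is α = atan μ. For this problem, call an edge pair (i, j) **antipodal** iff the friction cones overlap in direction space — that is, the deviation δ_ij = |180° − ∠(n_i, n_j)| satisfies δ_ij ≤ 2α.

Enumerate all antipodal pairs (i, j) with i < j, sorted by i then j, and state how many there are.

count = 6; pairs: (0,3), (0,4), (1,5), (1,6), (2,6), (3,6)

α = atan 0.45 = 24.23°;  2α = 48.46°
n_0 = (-0.9992, -0.0402)
n_1 = (-0.2169, -0.9762)
n_2 = (+0.3736, -0.9276)
n_3 = (+0.8561, -0.5169)
n_4 = (+0.9993, +0.0374)
n_5 = (+0.5581, +0.8298)
n_6 = (-0.5424, +0.8401)
  (0,1): δ = 104.83°  ·
  (0,2): δ = 70.36°  ·
  (0,3): δ = 33.42°  ✓
  (0,4): δ = 0.16°  ✓
  (0,5): δ = 53.78°  ·
  (0,6): δ = 120.54°  ·
  (1,2): δ = 145.53°  ·
  (1,3): δ = 108.59°  ·
  (1,4): δ = 75.33°  ·
  (1,5): δ = 21.39°  ✓
  (1,6): δ = 45.37°  ✓
  (2,3): δ = 143.06°  ·
  (2,4): δ = 109.79°  ·
  (2,5): δ = 55.86°  ·
  (2,6): δ = 10.91°  ✓
  (3,4): δ = 146.73°  ·
  (3,5): δ = 92.80°  ·
  (3,6): δ = 26.03°  ✓
  (4,5): δ = 126.07°  ·
  (4,6): δ = 59.30°  ·
  (5,6): δ = 113.23°  ·
antipodal pairs: 6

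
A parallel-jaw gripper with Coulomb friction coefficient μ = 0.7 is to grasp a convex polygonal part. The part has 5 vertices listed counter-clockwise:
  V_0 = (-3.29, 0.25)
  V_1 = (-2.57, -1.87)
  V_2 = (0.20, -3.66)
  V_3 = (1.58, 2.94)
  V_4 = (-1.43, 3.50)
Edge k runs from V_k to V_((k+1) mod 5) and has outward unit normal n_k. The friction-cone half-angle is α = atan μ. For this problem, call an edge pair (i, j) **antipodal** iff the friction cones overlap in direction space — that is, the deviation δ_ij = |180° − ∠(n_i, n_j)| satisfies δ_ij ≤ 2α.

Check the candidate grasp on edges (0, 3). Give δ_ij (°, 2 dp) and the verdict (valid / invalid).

α = atan 0.7 = 34.99°;  2α = 69.98°
edge 0: e_0 = (+0.72, -2.12);  n_0 = (-0.9469, -0.3216)
edge 3: e_3 = (-3.01, +0.56);  n_3 = (+0.1829, +0.9831)
∠(n_0, n_3) = 119.30°
δ = |180° − 119.30°| = 60.70°
60.70° ≤ 2α = 69.98°  →  valid

δ = 60.70°, valid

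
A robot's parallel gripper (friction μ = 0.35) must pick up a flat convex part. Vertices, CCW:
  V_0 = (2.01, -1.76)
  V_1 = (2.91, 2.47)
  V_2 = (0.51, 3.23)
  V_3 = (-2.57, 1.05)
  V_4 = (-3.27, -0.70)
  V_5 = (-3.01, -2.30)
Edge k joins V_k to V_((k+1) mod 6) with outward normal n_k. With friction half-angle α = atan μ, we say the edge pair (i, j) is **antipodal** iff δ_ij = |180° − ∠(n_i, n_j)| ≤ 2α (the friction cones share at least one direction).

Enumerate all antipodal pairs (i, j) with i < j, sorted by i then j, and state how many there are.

count = 4; pairs: (0,3), (0,4), (1,5), (2,5)

α = atan 0.35 = 19.29°;  2α = 38.58°
n_0 = (+0.9781, -0.2081)
n_1 = (+0.3019, +0.9533)
n_2 = (-0.5777, +0.8162)
n_3 = (-0.9285, +0.3714)
n_4 = (-0.9871, -0.1604)
n_5 = (+0.1070, -0.9943)
  (0,1): δ = 95.56°  ·
  (0,2): δ = 42.70°  ·
  (0,3): δ = 9.79°  ✓
  (0,4): δ = 21.24°  ✓
  (0,5): δ = 108.15°  ·
  (1,2): δ = 127.14°  ·
  (1,3): δ = 94.23°  ·
  (1,4): δ = 63.20°  ·
  (1,5): δ = 23.71°  ✓
  (2,3): δ = 147.09°  ·
  (2,4): δ = 116.06°  ·
  (2,5): δ = 29.15°  ✓
  (3,4): δ = 148.97°  ·
  (3,5): δ = 62.06°  ·
  (4,5): δ = 93.09°  ·
antipodal pairs: 4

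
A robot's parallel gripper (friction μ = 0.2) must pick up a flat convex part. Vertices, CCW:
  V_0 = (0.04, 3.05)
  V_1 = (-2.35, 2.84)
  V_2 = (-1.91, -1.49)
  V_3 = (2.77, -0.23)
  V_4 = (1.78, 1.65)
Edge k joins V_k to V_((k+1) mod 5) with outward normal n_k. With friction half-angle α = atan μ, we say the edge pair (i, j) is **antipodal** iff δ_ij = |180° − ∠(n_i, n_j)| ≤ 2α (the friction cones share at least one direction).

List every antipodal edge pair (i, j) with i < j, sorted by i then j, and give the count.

α = atan 0.2 = 11.31°;  2α = 22.62°
n_0 = (-0.0875, +0.9962)
n_1 = (-0.9949, -0.1011)
n_2 = (+0.2600, -0.9656)
n_3 = (+0.8848, +0.4659)
n_4 = (+0.6269, +0.7791)
  (0,1): δ = 89.22°  ·
  (0,2): δ = 10.05°  ✓
  (0,3): δ = 112.75°  ·
  (0,4): δ = 136.16°  ·
  (1,2): δ = 80.73°  ·
  (1,3): δ = 21.97°  ✓
  (1,4): δ = 45.38°  ·
  (2,3): δ = 77.30°  ·
  (2,4): δ = 53.89°  ·
  (3,4): δ = 156.59°  ·
antipodal pairs: 2

count = 2; pairs: (0,2), (1,3)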